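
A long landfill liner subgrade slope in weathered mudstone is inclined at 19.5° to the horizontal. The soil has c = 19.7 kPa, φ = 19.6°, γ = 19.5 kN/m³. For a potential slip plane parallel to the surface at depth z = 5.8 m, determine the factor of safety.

FS = 1.56

For an infinite slope with a slip plane parallel to the surface (no pore pressure): FS = [c + γz cos²β tanφ] / [γz sinβ cosβ].
γz = 19.5·5.8 = 113.10 kN/m²
Numerator = 19.7 + 113.10·cos²19.5°·tan19.6° = 19.7 + 113.10·0.8886·0.3561 = 55.486 kPa
Denominator = 113.10·sin19.5°·cos19.5° = 113.10·0.3338·0.9426 = 35.588 kPa
FS = 55.486 / 35.588 = 1.559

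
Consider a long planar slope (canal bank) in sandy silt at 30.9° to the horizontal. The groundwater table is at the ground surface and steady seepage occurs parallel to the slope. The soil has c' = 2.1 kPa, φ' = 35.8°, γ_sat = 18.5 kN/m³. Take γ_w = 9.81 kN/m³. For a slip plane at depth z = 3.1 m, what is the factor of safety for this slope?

With seepage parallel to the slope and the water table at the surface, the effective normal stress on the slip plane uses the buoyant unit weight γ' = γ_sat − γ_w while the driving shear stress uses γ_sat:
FS = [c' + γ' z cos²β tanφ'] / [γ_sat z sinβ cosβ]
γ' = 18.5 − 9.81 = 8.69 kN/m³
Numerator = 2.1 + 8.69·3.1·cos²30.9°·tan35.8° = 2.1 + 8.69·3.1·0.7363·0.7212 = 16.405 kPa
Denominator = 18.5·3.1·sin30.9°·cos30.9° = 18.5·3.1·0.5135·0.8581 = 25.271 kPa
FS = 16.405 / 25.271 = 0.649

FS = 0.65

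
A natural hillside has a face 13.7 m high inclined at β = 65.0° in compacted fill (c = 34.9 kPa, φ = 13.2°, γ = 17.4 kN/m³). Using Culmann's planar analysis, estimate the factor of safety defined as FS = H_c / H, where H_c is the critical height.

H_c = (4c/γ) · sinβ cosφ / [1 − cos(β − φ)]
    = (4·34.9/17.4) · sin65.0°·cos13.2° / [1 − cos51.8°]
    = 8.023 · 0.8824 / 0.3816 = 18.55 m
FS = H_c / H = 18.55 / 13.7 = 1.354

FS = 1.35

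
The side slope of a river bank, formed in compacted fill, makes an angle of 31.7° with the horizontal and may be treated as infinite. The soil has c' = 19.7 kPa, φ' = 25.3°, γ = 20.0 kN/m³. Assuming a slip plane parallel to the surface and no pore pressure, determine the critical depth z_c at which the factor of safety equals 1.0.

Setting FS = 1.00 in FS = [c' + γz cos²β tanφ'] / [γz sinβ cosβ] and solving for z:
z = c' / [γ cosβ (FS·sinβ − cosβ·tanφ')]
  = 19.7 / [20.0·cos31.7°·(1.00·sin31.7° − cos31.7°·tan25.3°)]
  = 19.7 / [20.0·0.8508·(1.00·0.5255 − 0.8508·0.4727)]
  = 19.7 / 2.0980 = 9.390 m

z_c = 9.39 m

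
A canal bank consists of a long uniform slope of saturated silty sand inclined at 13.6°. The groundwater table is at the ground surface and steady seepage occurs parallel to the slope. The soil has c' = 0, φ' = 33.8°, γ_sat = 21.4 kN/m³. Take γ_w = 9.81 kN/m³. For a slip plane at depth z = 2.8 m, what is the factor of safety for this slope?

With seepage parallel to the slope and the water table at the surface, the effective normal stress on the slip plane uses the buoyant unit weight γ' = γ_sat − γ_w while the driving shear stress uses γ_sat:
FS = [c' + γ' z cos²β tanφ'] / [γ_sat z sinβ cosβ]
(For c' = 0 this reduces to FS = (γ'/γ_sat)·tanφ'/tanβ.)
γ' = 21.4 − 9.81 = 11.59 kN/m³
Numerator = 0.0 + 11.59·2.8·cos²13.6°·tan33.8° = 0.0 + 11.59·2.8·0.9447·0.6694 = 20.524 kPa
Denominator = 21.4·2.8·sin13.6°·cos13.6° = 21.4·2.8·0.2351·0.9720 = 13.695 kPa
FS = 20.524 / 13.695 = 1.499

FS = 1.50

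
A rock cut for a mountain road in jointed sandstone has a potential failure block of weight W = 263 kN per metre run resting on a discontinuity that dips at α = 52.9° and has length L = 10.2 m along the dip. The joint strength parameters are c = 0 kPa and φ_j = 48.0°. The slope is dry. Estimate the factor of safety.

FS = 0.84

Resolving the block weight along and normal to the plane and applying the Mohr–Coulomb strength on the joint:
N' = W cosα = 263·cos52.9° = 158.6 kN/m
Driving force T = W sinα = 263·sin52.9° = 209.8 kN/m
Resisting force R = c·L + N'·tanφ_j = 0·10.2 + 158.6·tan48.0° = 0.0 + 176.2 = 176.2 kN/m
FS = R / T = 176.2 / 209.8 = 0.840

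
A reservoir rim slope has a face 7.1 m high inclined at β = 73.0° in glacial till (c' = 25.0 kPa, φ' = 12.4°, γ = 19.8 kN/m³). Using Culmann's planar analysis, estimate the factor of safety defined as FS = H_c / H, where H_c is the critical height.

H_c = (4c'/γ) · sinβ cosφ' / [1 − cos(β − φ')]
    = (4·25.0/19.8) · sin73.0°·cos12.4° / [1 − cos60.6°]
    = 5.051 · 0.9340 / 0.5091 = 9.27 m
FS = H_c / H = 9.27 / 7.1 = 1.305

FS = 1.31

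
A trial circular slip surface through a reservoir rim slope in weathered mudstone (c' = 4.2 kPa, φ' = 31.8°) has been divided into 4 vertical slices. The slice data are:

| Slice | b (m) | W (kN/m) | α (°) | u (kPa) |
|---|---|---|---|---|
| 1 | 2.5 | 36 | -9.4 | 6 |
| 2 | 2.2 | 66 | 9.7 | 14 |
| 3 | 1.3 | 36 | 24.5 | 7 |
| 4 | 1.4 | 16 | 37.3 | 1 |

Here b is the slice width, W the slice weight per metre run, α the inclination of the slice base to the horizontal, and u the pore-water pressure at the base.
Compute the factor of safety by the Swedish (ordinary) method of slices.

FS = 2.94

Ordinary method of slices: FS = Σ[c'·Δl_i + (W_i cosα_i − u_i·Δl_i)·tanφ'] / Σ W_i sinα_i, with Δl_i = b_i / cosα_i.
Slice 1: Δl = 2.5/cos(-9.4°) = 2.534 m; N'_1 = 36·cos(-9.4°) − 6·2.534 = 20.3; c'Δl = 10.64; W sinα = -5.9
Slice 2: Δl = 2.2/cos9.7° = 2.232 m; N'_2 = 66·cos9.7° − 14·2.232 = 33.8; c'Δl = 9.37; W sinα = 11.1
Slice 3: Δl = 1.3/cos24.5° = 1.429 m; N'_3 = 36·cos24.5° − 7·1.429 = 22.8; c'Δl = 6.00; W sinα = 14.9
Slice 4: Δl = 1.4/cos37.3° = 1.760 m; N'_4 = 16·cos37.3° − 1·1.760 = 11.0; c'Δl = 7.39; W sinα = 9.7
Σc'Δl = 33.4 kN/m; ΣN' = 87.8 kN/m; ΣW sinα = 29.9 kN/m
Resisting = 33.4 + 87.8·tan31.8° = 33.4 + 54.5 = 87.9 kN/m
FS = 87.9 / 29.9 = 2.942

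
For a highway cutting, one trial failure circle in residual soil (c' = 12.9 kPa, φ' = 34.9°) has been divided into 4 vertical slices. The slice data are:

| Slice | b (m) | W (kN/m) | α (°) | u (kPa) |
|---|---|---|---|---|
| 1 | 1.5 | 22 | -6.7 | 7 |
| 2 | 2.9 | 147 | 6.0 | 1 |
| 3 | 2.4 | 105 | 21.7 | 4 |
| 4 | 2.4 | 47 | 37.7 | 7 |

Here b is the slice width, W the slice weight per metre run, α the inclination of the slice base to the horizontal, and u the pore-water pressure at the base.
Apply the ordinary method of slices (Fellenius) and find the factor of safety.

Ordinary method of slices: FS = Σ[c'·Δl_i + (W_i cosα_i − u_i·Δl_i)·tanφ'] / Σ W_i sinα_i, with Δl_i = b_i / cosα_i.
Slice 1: Δl = 1.5/cos(-6.7°) = 1.510 m; N'_1 = 22·cos(-6.7°) − 7·1.510 = 11.3; c'Δl = 19.48; W sinα = -2.6
Slice 2: Δl = 2.9/cos6.0° = 2.916 m; N'_2 = 147·cos6.0° − 1·2.916 = 143.3; c'Δl = 37.62; W sinα = 15.4
Slice 3: Δl = 2.4/cos21.7° = 2.583 m; N'_3 = 105·cos21.7° − 4·2.583 = 87.2; c'Δl = 33.32; W sinα = 38.8
Slice 4: Δl = 2.4/cos37.7° = 3.033 m; N'_4 = 47·cos37.7° − 7·3.033 = 16.0; c'Δl = 39.13; W sinα = 28.7
Σc'Δl = 129.5 kN/m; ΣN' = 257.7 kN/m; ΣW sinα = 80.4 kN/m
Resisting = 129.5 + 257.7·tan34.9° = 129.5 + 179.8 = 309.4 kN/m
FS = 309.4 / 80.4 = 3.849

FS = 3.85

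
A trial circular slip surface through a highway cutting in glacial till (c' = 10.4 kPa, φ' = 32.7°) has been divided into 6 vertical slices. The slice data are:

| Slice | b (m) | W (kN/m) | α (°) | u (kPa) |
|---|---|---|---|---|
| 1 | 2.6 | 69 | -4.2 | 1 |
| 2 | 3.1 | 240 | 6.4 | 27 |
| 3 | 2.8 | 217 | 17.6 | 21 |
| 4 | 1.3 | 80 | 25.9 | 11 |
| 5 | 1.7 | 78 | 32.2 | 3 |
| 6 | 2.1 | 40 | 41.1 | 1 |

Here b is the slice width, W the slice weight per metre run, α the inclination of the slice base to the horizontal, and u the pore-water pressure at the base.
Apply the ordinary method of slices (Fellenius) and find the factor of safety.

FS = 2.53

Ordinary method of slices: FS = Σ[c'·Δl_i + (W_i cosα_i − u_i·Δl_i)·tanφ'] / Σ W_i sinα_i, with Δl_i = b_i / cosα_i.
Slice 1: Δl = 2.6/cos(-4.2°) = 2.607 m; N'_1 = 69·cos(-4.2°) − 1·2.607 = 66.2; c'Δl = 27.11; W sinα = -5.1
Slice 2: Δl = 3.1/cos6.4° = 3.119 m; N'_2 = 240·cos6.4° − 27·3.119 = 154.3; c'Δl = 32.44; W sinα = 26.8
Slice 3: Δl = 2.8/cos17.6° = 2.938 m; N'_3 = 217·cos17.6° − 21·2.938 = 145.2; c'Δl = 30.55; W sinα = 65.6
Slice 4: Δl = 1.3/cos25.9° = 1.445 m; N'_4 = 80·cos25.9° − 11·1.445 = 56.1; c'Δl = 15.03; W sinα = 34.9
Slice 5: Δl = 1.7/cos32.2° = 2.009 m; N'_5 = 78·cos32.2° − 3·2.009 = 60.0; c'Δl = 20.89; W sinα = 41.6
Slice 6: Δl = 2.1/cos41.1° = 2.787 m; N'_6 = 40·cos41.1° − 1·2.787 = 27.4; c'Δl = 28.98; W sinα = 26.3
Σc'Δl = 155.0 kN/m; ΣN' = 509.0 kN/m; ΣW sinα = 190.1 kN/m
Resisting = 155.0 + 509.0·tan32.7° = 155.0 + 326.8 = 481.8 kN/m
FS = 481.8 / 190.1 = 2.534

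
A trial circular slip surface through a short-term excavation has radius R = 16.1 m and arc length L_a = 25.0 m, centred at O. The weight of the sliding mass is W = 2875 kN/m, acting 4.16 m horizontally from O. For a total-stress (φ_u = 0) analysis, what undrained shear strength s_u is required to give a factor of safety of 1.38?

s_u = 41.0 kPa

FS = s_u·L_a·R / (W·d), so s_u = FS·W·d / (L_a·R).
s_u = 1.38·2875·4.16 / (25.00·16.1) = 16504.8 / 402.50 = 41.01 kPa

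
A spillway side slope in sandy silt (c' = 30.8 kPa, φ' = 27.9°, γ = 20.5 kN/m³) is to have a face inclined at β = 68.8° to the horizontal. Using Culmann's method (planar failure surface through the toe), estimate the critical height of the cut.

H_c = 20.28 m

Culmann's analysis gives the critical failure plane at α_cr = (β + φ')/2 = (68.8 + 27.9)/2 = 48.3°, and the critical height
H_c = (4c'/γ) · sinβ cosφ' / [1 − cos(β − φ')]
    = (4·30.8/20.5) · sin68.8°·cos27.9° / [1 − cos(40.9°)]
    = 6.010 · 0.9323·0.8838 / [1 − 0.7559]
    = 6.010 · 0.8240 / 0.2441
    = 20.28 m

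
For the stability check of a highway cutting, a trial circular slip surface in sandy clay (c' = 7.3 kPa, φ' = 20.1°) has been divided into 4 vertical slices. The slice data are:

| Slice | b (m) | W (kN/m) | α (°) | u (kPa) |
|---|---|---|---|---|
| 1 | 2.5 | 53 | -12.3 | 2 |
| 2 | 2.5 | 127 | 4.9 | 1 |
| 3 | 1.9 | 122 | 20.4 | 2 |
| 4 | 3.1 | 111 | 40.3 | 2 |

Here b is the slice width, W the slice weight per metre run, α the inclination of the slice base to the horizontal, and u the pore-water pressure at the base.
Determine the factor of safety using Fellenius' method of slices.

Ordinary method of slices: FS = Σ[c'·Δl_i + (W_i cosα_i − u_i·Δl_i)·tanφ'] / Σ W_i sinα_i, with Δl_i = b_i / cosα_i.
Slice 1: Δl = 2.5/cos(-12.3°) = 2.559 m; N'_1 = 53·cos(-12.3°) − 2·2.559 = 46.7; c'Δl = 18.68; W sinα = -11.3
Slice 2: Δl = 2.5/cos4.9° = 2.509 m; N'_2 = 127·cos4.9° − 1·2.509 = 124.0; c'Δl = 18.32; W sinα = 10.8
Slice 3: Δl = 1.9/cos20.4° = 2.027 m; N'_3 = 122·cos20.4° − 2·2.027 = 110.3; c'Δl = 14.80; W sinα = 42.5
Slice 4: Δl = 3.1/cos40.3° = 4.065 m; N'_4 = 111·cos40.3° − 2·4.065 = 76.5; c'Δl = 29.67; W sinα = 71.8
Σc'Δl = 81.5 kN/m; ΣN' = 357.5 kN/m; ΣW sinα = 113.9 kN/m
Resisting = 81.5 + 357.5·tan20.1° = 81.5 + 130.8 = 212.3 kN/m
FS = 212.3 / 113.9 = 1.864

FS = 1.86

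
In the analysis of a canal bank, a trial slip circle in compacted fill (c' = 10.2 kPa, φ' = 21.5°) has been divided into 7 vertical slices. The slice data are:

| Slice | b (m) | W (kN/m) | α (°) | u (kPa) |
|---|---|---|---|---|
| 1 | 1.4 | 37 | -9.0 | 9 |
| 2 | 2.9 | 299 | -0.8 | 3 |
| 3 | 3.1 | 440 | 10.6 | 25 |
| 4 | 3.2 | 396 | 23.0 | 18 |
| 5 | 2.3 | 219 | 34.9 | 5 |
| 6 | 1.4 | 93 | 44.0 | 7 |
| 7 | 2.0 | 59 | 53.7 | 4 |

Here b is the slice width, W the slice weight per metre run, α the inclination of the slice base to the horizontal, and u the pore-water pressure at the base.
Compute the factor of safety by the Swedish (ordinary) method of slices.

Ordinary method of slices: FS = Σ[c'·Δl_i + (W_i cosα_i − u_i·Δl_i)·tanφ'] / Σ W_i sinα_i, with Δl_i = b_i / cosα_i.
Slice 1: Δl = 1.4/cos(-9.0°) = 1.417 m; N'_1 = 37·cos(-9.0°) − 9·1.417 = 23.8; c'Δl = 14.46; W sinα = -5.8
Slice 2: Δl = 2.9/cos(-0.8°) = 2.900 m; N'_2 = 299·cos(-0.8°) − 3·2.900 = 290.3; c'Δl = 29.58; W sinα = -4.2
Slice 3: Δl = 3.1/cos10.6° = 3.154 m; N'_3 = 440·cos10.6° − 25·3.154 = 353.6; c'Δl = 32.17; W sinα = 80.9
Slice 4: Δl = 3.2/cos23.0° = 3.476 m; N'_4 = 396·cos23.0° − 18·3.476 = 301.9; c'Δl = 35.46; W sinα = 154.7
Slice 5: Δl = 2.3/cos34.9° = 2.804 m; N'_5 = 219·cos34.9° − 5·2.804 = 165.6; c'Δl = 28.60; W sinα = 125.3
Slice 6: Δl = 1.4/cos44.0° = 1.946 m; N'_6 = 93·cos44.0° − 7·1.946 = 53.3; c'Δl = 19.85; W sinα = 64.6
Slice 7: Δl = 2.0/cos53.7° = 3.378 m; N'_7 = 59·cos53.7° − 4·3.378 = 21.4; c'Δl = 34.46; W sinα = 47.5
Σc'Δl = 194.6 kN/m; ΣN' = 1209.9 kN/m; ΣW sinα = 463.2 kN/m
Resisting = 194.6 + 1209.9·tan21.5° = 194.6 + 476.6 = 671.2 kN/m
FS = 671.2 / 463.2 = 1.449

FS = 1.45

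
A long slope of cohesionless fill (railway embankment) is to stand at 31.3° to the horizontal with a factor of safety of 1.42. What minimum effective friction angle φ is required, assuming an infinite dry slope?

φ = 40.8°

FS = tanφ/tanβ ⇒ tanφ = FS · tanβ = 1.42 · tan31.3° = 0.8634
φ = arctan(0.8634) = 40.81°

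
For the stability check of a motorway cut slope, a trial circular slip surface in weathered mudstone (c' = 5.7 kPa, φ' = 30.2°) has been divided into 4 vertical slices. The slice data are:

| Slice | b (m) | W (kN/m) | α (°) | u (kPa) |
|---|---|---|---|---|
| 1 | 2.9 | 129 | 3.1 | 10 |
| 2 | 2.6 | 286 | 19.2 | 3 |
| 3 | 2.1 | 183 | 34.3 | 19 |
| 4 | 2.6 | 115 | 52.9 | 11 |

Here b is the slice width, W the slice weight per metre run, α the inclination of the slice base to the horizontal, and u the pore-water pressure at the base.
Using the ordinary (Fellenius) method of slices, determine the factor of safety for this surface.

Ordinary method of slices: FS = Σ[c'·Δl_i + (W_i cosα_i − u_i·Δl_i)·tanφ'] / Σ W_i sinα_i, with Δl_i = b_i / cosα_i.
Slice 1: Δl = 2.9/cos3.1° = 2.904 m; N'_1 = 129·cos3.1° − 10·2.904 = 99.8; c'Δl = 16.55; W sinα = 7.0
Slice 2: Δl = 2.6/cos19.2° = 2.753 m; N'_2 = 286·cos19.2° − 3·2.753 = 261.8; c'Δl = 15.69; W sinα = 94.1
Slice 3: Δl = 2.1/cos34.3° = 2.542 m; N'_3 = 183·cos34.3° − 19·2.542 = 102.9; c'Δl = 14.49; W sinα = 103.1
Slice 4: Δl = 2.6/cos52.9° = 4.310 m; N'_4 = 115·cos52.9° − 11·4.310 = 22.0; c'Δl = 24.57; W sinα = 91.7
Σc'Δl = 71.3 kN/m; ΣN' = 486.4 kN/m; ΣW sinα = 295.9 kN/m
Resisting = 71.3 + 486.4·tan30.2° = 71.3 + 283.1 = 354.4 kN/m
FS = 354.4 / 295.9 = 1.198

FS = 1.20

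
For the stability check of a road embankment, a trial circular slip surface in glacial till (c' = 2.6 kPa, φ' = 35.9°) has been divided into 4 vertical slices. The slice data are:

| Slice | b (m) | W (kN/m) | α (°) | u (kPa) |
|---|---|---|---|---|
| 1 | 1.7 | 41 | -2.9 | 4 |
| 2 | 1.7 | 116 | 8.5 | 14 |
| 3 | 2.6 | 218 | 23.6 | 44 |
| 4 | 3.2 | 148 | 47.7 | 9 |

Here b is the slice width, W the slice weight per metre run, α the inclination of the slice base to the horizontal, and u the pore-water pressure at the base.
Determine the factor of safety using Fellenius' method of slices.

Ordinary method of slices: FS = Σ[c'·Δl_i + (W_i cosα_i − u_i·Δl_i)·tanφ'] / Σ W_i sinα_i, with Δl_i = b_i / cosα_i.
Slice 1: Δl = 1.7/cos(-2.9°) = 1.702 m; N'_1 = 41·cos(-2.9°) − 4·1.702 = 34.1; c'Δl = 4.43; W sinα = -2.1
Slice 2: Δl = 1.7/cos8.5° = 1.719 m; N'_2 = 116·cos8.5° − 14·1.719 = 90.7; c'Δl = 4.47; W sinα = 17.1
Slice 3: Δl = 2.6/cos23.6° = 2.837 m; N'_3 = 218·cos23.6° − 44·2.837 = 74.9; c'Δl = 7.38; W sinα = 87.3
Slice 4: Δl = 3.2/cos47.7° = 4.755 m; N'_4 = 148·cos47.7° − 9·4.755 = 56.8; c'Δl = 12.36; W sinα = 109.5
Σc'Δl = 28.6 kN/m; ΣN' = 256.5 kN/m; ΣW sinα = 211.8 kN/m
Resisting = 28.6 + 256.5·tan35.9° = 28.6 + 185.7 = 214.3 kN/m
FS = 214.3 / 211.8 = 1.012

FS = 1.01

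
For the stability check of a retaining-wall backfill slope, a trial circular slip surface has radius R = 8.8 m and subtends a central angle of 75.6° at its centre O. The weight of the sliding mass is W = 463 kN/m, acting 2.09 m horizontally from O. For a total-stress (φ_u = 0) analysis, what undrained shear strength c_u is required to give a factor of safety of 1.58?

FS = c_u·L_a·R / (W·d), so c_u = FS·W·d / (L_a·R).
Arc length L_a = R·θ = 8.8·(75.6°·π/180) = 8.8·1.3195 = 11.61 m
c_u = 1.58·463·2.09 / (11.61·8.8) = 1528.9 / 102.18 = 14.96 kPa

c_u = 15.0 kPa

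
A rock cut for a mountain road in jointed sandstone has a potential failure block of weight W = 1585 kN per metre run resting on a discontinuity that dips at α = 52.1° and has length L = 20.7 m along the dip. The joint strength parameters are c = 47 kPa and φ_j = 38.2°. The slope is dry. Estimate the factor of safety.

Resolving the block weight along and normal to the plane and applying the Mohr–Coulomb strength on the joint:
N' = W cosα = 1585·cos52.1° = 973.6 kN/m
Driving force T = W sinα = 1585·sin52.1° = 1250.7 kN/m
Resisting force R = c·L + N'·tanφ_j = 47·20.7 + 973.6·tan38.2° = 972.9 + 766.2 = 1739.1 kN/m
FS = R / T = 1739.1 / 1250.7 = 1.390

FS = 1.39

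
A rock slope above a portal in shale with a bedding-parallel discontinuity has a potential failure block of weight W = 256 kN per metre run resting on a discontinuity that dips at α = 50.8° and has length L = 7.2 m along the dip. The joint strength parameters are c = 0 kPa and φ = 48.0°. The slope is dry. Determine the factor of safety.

Resolving the block weight along and normal to the plane and applying the Mohr–Coulomb strength on the joint:
N' = W cosα = 256·cos50.8° = 161.8 kN/m
Driving force T = W sinα = 256·sin50.8° = 198.4 kN/m
Resisting force R = c·L + N'·tanφ = 0·7.2 + 161.8·tan48.0° = 0.0 + 179.7 = 179.7 kN/m
FS = R / T = 179.7 / 198.4 = 0.906

FS = 0.91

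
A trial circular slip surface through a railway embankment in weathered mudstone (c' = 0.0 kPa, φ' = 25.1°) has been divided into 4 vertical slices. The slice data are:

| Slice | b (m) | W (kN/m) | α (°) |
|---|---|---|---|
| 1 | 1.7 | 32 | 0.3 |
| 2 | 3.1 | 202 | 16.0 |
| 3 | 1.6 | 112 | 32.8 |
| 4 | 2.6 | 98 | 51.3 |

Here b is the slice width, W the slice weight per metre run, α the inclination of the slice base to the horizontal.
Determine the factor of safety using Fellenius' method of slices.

FS = 0.93

Ordinary method of slices: FS = Σ[c'·Δl_i + (W_i cosα_i)·tanφ'] / Σ W_i sinα_i, with Δl_i = b_i / cosα_i.
Slice 1: Δl = 1.7/cos0.3° = 1.700 m; N'_1 = 32·cos0.3° = 32.0; c'Δl = 0.00; W sinα = 0.2
Slice 2: Δl = 3.1/cos16.0° = 3.225 m; N'_2 = 202·cos16.0° = 194.2; c'Δl = 0.00; W sinα = 55.7
Slice 3: Δl = 1.6/cos32.8° = 1.903 m; N'_3 = 112·cos32.8° = 94.1; c'Δl = 0.00; W sinα = 60.7
Slice 4: Δl = 2.6/cos51.3° = 4.158 m; N'_4 = 98·cos51.3° = 61.3; c'Δl = 0.00; W sinα = 76.5
Σc'Δl = 0.0 kN/m; ΣN' = 381.6 kN/m; ΣW sinα = 193.0 kN/m
Resisting = 0.0 + 381.6·tan25.1° = 0.0 + 178.8 = 178.8 kN/m
FS = 178.8 / 193.0 = 0.926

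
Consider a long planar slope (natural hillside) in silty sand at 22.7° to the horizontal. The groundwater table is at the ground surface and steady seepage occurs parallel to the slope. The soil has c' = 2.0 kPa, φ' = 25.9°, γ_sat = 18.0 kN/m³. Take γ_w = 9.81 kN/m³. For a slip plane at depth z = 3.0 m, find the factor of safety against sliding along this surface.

With seepage parallel to the slope and the water table at the surface, the effective normal stress on the slip plane uses the buoyant unit weight γ' = γ_sat − γ_w while the driving shear stress uses γ_sat:
FS = [c' + γ' z cos²β tanφ'] / [γ_sat z sinβ cosβ]
γ' = 18.0 − 9.81 = 8.19 kN/m³
Numerator = 2.0 + 8.19·3.0·cos²22.7°·tan25.9° = 2.0 + 8.19·3.0·0.8511·0.4856 = 12.154 kPa
Denominator = 18.0·3.0·sin22.7°·cos22.7° = 18.0·3.0·0.3859·0.9225 = 19.225 kPa
FS = 12.154 / 19.225 = 0.632

FS = 0.63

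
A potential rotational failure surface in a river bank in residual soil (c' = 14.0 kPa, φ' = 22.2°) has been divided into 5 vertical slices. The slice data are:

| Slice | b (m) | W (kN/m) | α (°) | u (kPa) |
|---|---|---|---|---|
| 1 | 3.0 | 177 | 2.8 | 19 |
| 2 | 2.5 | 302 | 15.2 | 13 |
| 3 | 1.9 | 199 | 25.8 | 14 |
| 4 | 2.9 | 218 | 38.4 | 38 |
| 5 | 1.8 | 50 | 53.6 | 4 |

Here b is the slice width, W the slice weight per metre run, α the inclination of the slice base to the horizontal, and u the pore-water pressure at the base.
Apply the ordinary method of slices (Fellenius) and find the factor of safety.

FS = 1.25

Ordinary method of slices: FS = Σ[c'·Δl_i + (W_i cosα_i − u_i·Δl_i)·tanφ'] / Σ W_i sinα_i, with Δl_i = b_i / cosα_i.
Slice 1: Δl = 3.0/cos2.8° = 3.004 m; N'_1 = 177·cos2.8° − 19·3.004 = 119.7; c'Δl = 42.05; W sinα = 8.6
Slice 2: Δl = 2.5/cos15.2° = 2.591 m; N'_2 = 302·cos15.2° − 13·2.591 = 257.8; c'Δl = 36.27; W sinα = 79.2
Slice 3: Δl = 1.9/cos25.8° = 2.110 m; N'_3 = 199·cos25.8° − 14·2.110 = 149.6; c'Δl = 29.55; W sinα = 86.6
Slice 4: Δl = 2.9/cos38.4° = 3.700 m; N'_4 = 218·cos38.4° − 38·3.700 = 30.2; c'Δl = 51.81; W sinα = 135.4
Slice 5: Δl = 1.8/cos53.6° = 3.033 m; N'_5 = 50·cos53.6° − 4·3.033 = 17.5; c'Δl = 42.47; W sinα = 40.2
Σc'Δl = 202.1 kN/m; ΣN' = 574.9 kN/m; ΣW sinα = 350.1 kN/m
Resisting = 202.1 + 574.9·tan22.2° = 202.1 + 234.6 = 436.7 kN/m
FS = 436.7 / 350.1 = 1.247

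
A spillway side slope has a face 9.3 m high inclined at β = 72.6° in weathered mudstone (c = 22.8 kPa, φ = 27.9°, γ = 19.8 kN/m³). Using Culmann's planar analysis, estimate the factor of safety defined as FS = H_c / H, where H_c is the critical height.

H_c = (4c/γ) · sinβ cosφ / [1 − cos(β − φ)]
    = (4·22.8/19.8) · sin72.6°·cos27.9° / [1 − cos44.7°]
    = 4.606 · 0.8433 / 0.2892 = 13.43 m
FS = H_c / H = 13.43 / 9.3 = 1.444

FS = 1.44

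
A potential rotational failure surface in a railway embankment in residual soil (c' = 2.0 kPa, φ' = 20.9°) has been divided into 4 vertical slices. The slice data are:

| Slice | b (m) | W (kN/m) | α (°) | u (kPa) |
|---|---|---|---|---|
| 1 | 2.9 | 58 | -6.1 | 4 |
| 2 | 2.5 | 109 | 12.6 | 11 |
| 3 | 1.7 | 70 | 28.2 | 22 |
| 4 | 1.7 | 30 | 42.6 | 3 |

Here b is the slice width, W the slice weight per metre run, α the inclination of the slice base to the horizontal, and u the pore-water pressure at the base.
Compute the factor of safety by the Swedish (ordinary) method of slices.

FS = 1.13

Ordinary method of slices: FS = Σ[c'·Δl_i + (W_i cosα_i − u_i·Δl_i)·tanφ'] / Σ W_i sinα_i, with Δl_i = b_i / cosα_i.
Slice 1: Δl = 2.9/cos(-6.1°) = 2.917 m; N'_1 = 58·cos(-6.1°) − 4·2.917 = 46.0; c'Δl = 5.83; W sinα = -6.2
Slice 2: Δl = 2.5/cos12.6° = 2.562 m; N'_2 = 109·cos12.6° − 11·2.562 = 78.2; c'Δl = 5.12; W sinα = 23.8
Slice 3: Δl = 1.7/cos28.2° = 1.929 m; N'_3 = 70·cos28.2° − 22·1.929 = 19.3; c'Δl = 3.86; W sinα = 33.1
Slice 4: Δl = 1.7/cos42.6° = 2.309 m; N'_4 = 30·cos42.6° − 3·2.309 = 15.2; c'Δl = 4.62; W sinα = 20.3
Σc'Δl = 19.4 kN/m; ΣN' = 158.6 kN/m; ΣW sinα = 71.0 kN/m
Resisting = 19.4 + 158.6·tan20.9° = 19.4 + 60.6 = 80.0 kN/m
FS = 80.0 / 71.0 = 1.127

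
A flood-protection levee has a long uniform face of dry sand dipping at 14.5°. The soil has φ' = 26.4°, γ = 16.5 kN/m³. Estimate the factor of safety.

For a dry cohesionless infinite slope the factor of safety is FS = tanφ' / tanβ.
FS = tan26.4° / tan14.5° = 0.4964 / 0.2586 = 1.919

FS = 1.92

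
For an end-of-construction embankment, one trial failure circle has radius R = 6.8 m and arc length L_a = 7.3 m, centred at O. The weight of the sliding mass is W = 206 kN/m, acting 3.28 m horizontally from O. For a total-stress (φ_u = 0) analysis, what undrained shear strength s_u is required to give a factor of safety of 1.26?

FS = s_u·L_a·R / (W·d), so s_u = FS·W·d / (L_a·R).
s_u = 1.26·206·3.28 / (7.30·6.8) = 851.4 / 49.64 = 17.15 kPa

s_u = 17.2 kPa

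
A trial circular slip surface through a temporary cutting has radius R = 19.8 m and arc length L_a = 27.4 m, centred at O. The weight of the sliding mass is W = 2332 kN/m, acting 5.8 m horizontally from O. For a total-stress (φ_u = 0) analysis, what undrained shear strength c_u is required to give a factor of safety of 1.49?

c_u = 37.1 kPa

FS = c_u·L_a·R / (W·d), so c_u = FS·W·d / (L_a·R).
c_u = 1.49·2332·5.8 / (27.40·19.8) = 20153.1 / 542.52 = 37.15 kPa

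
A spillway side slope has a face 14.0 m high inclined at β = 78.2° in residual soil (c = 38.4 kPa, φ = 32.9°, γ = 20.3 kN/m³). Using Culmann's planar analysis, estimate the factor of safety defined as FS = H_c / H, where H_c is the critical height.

FS = 1.50

H_c = (4c/γ) · sinβ cosφ / [1 − cos(β − φ)]
    = (4·38.4/20.3) · sin78.2°·cos32.9° / [1 − cos45.3°]
    = 7.567 · 0.8219 / 0.2966 = 20.97 m
FS = H_c / H = 20.97 / 14.0 = 1.498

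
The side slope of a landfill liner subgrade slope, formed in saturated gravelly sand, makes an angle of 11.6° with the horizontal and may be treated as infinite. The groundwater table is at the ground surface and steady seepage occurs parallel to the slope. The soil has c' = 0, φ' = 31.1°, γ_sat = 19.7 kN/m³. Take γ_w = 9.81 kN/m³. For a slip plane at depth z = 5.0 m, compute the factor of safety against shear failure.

With seepage parallel to the slope and the water table at the surface, the effective normal stress on the slip plane uses the buoyant unit weight γ' = γ_sat − γ_w while the driving shear stress uses γ_sat:
FS = [c' + γ' z cos²β tanφ'] / [γ_sat z sinβ cosβ]
(For c' = 0 this reduces to FS = (γ'/γ_sat)·tanφ'/tanβ.)
γ' = 19.7 − 9.81 = 9.89 kN/m³
Numerator = 0.0 + 9.89·5.0·cos²11.6°·tan31.1° = 0.0 + 9.89·5.0·0.9596·0.6032 = 28.624 kPa
Denominator = 19.7·5.0·sin11.6°·cos11.6° = 19.7·5.0·0.2011·0.9796 = 19.402 kPa
FS = 28.624 / 19.402 = 1.475

FS = 1.48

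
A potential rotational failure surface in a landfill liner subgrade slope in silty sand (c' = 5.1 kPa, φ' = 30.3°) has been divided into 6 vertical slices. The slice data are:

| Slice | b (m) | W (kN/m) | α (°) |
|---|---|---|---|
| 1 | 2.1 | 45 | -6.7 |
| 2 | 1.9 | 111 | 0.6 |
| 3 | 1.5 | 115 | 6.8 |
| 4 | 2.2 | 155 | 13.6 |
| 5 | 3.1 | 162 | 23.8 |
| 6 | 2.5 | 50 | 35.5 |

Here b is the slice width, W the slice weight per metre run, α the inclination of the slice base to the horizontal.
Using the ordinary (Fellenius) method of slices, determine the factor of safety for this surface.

FS = 3.05

Ordinary method of slices: FS = Σ[c'·Δl_i + (W_i cosα_i)·tanφ'] / Σ W_i sinα_i, with Δl_i = b_i / cosα_i.
Slice 1: Δl = 2.1/cos(-6.7°) = 2.114 m; N'_1 = 45·cos(-6.7°) = 44.7; c'Δl = 10.78; W sinα = -5.3
Slice 2: Δl = 1.9/cos0.6° = 1.900 m; N'_2 = 111·cos0.6° = 111.0; c'Δl = 9.69; W sinα = 1.2
Slice 3: Δl = 1.5/cos6.8° = 1.511 m; N'_3 = 115·cos6.8° = 114.2; c'Δl = 7.70; W sinα = 13.6
Slice 4: Δl = 2.2/cos13.6° = 2.263 m; N'_4 = 155·cos13.6° = 150.7; c'Δl = 11.54; W sinα = 36.4
Slice 5: Δl = 3.1/cos23.8° = 3.388 m; N'_5 = 162·cos23.8° = 148.2; c'Δl = 17.28; W sinα = 65.4
Slice 6: Δl = 2.5/cos35.5° = 3.071 m; N'_6 = 50·cos35.5° = 40.7; c'Δl = 15.66; W sinα = 29.0
Σc'Δl = 72.7 kN/m; ΣN' = 609.5 kN/m; ΣW sinα = 140.4 kN/m
Resisting = 72.7 + 609.5·tan30.3° = 72.7 + 356.1 = 428.8 kN/m
FS = 428.8 / 140.4 = 3.054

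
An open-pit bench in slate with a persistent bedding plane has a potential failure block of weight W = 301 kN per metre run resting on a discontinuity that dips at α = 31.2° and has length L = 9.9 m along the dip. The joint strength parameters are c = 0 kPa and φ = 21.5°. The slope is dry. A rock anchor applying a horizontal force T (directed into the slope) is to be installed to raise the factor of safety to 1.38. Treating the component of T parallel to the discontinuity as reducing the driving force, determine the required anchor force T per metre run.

T = 82 kN/m

Resolving forces along and normal to the sliding plane, with the horizontal anchor force T adding T·sinα to the effective normal force and T·cosα acting up the plane against the driving force:
FS = [cL + (W cosα + T sinα) tanφ] / [W sinα − T cosα]
Without the anchor: N' = 257.5 kN/m, driving T_d = 155.9 kN/m, resisting R = 0·9.9 + 257.5·tan21.5° = 101.4 kN/m, FS = 0.65.
Setting FS = 1.38 and solving for T:
1.38·(155.9 − T cos31.2°) = 101.4 + T sin31.2°·tan21.5°
T·(sin31.2°·tan21.5° + 1.38·cos31.2°) = 1.38·155.9 − 101.4
T·(0.5180·0.3939 + 1.38·0.8554) = 215.2 − 101.4 = 113.8
T·1.3845 = 113.8
T = 82.2 kN/m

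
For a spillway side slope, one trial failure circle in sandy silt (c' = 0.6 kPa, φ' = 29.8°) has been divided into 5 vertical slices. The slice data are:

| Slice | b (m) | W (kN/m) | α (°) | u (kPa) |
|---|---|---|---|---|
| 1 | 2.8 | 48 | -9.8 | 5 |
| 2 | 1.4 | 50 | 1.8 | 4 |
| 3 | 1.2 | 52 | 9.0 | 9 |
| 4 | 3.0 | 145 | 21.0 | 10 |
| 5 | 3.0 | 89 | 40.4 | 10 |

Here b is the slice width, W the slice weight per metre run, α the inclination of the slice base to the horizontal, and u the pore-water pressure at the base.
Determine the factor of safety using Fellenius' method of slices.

FS = 1.35

Ordinary method of slices: FS = Σ[c'·Δl_i + (W_i cosα_i − u_i·Δl_i)·tanφ'] / Σ W_i sinα_i, with Δl_i = b_i / cosα_i.
Slice 1: Δl = 2.8/cos(-9.8°) = 2.841 m; N'_1 = 48·cos(-9.8°) − 5·2.841 = 33.1; c'Δl = 1.70; W sinα = -8.2
Slice 2: Δl = 1.4/cos1.8° = 1.401 m; N'_2 = 50·cos1.8° − 4·1.401 = 44.4; c'Δl = 0.84; W sinα = 1.6
Slice 3: Δl = 1.2/cos9.0° = 1.215 m; N'_3 = 52·cos9.0° − 9·1.215 = 40.4; c'Δl = 0.73; W sinα = 8.1
Slice 4: Δl = 3.0/cos21.0° = 3.213 m; N'_4 = 145·cos21.0° − 10·3.213 = 103.2; c'Δl = 1.93; W sinα = 52.0
Slice 5: Δl = 3.0/cos40.4° = 3.939 m; N'_5 = 89·cos40.4° − 10·3.939 = 28.4; c'Δl = 2.36; W sinα = 57.7
Σc'Δl = 7.6 kN/m; ΣN' = 249.5 kN/m; ΣW sinα = 111.2 kN/m
Resisting = 7.6 + 249.5·tan29.8° = 7.6 + 142.9 = 150.5 kN/m
FS = 150.5 / 111.2 = 1.353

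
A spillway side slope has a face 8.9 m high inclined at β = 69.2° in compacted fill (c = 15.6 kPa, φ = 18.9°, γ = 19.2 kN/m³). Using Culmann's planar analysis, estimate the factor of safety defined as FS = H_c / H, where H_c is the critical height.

H_c = (4c/γ) · sinβ cosφ / [1 − cos(β − φ)]
    = (4·15.6/19.2) · sin69.2°·cos18.9° / [1 − cos50.3°]
    = 3.250 · 0.8844 / 0.3612 = 7.96 m
FS = H_c / H = 7.96 / 8.9 = 0.894

FS = 0.89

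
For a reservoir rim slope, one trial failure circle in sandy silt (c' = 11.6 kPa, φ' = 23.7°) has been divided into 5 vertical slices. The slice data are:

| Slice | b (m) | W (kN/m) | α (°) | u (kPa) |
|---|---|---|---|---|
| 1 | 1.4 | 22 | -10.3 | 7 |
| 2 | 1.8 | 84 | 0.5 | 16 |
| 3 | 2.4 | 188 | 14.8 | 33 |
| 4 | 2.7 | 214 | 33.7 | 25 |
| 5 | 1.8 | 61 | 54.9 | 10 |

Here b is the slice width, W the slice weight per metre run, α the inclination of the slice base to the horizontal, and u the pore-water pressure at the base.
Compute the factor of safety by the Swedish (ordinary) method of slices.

Ordinary method of slices: FS = Σ[c'·Δl_i + (W_i cosα_i − u_i·Δl_i)·tanφ'] / Σ W_i sinα_i, with Δl_i = b_i / cosα_i.
Slice 1: Δl = 1.4/cos(-10.3°) = 1.423 m; N'_1 = 22·cos(-10.3°) − 7·1.423 = 11.7; c'Δl = 16.51; W sinα = -3.9
Slice 2: Δl = 1.8/cos0.5° = 1.800 m; N'_2 = 84·cos0.5° − 16·1.800 = 55.2; c'Δl = 20.88; W sinα = 0.7
Slice 3: Δl = 2.4/cos14.8° = 2.482 m; N'_3 = 188·cos14.8° − 33·2.482 = 99.8; c'Δl = 28.80; W sinα = 48.0
Slice 4: Δl = 2.7/cos33.7° = 3.245 m; N'_4 = 214·cos33.7° − 25·3.245 = 96.9; c'Δl = 37.65; W sinα = 118.7
Slice 5: Δl = 1.8/cos54.9° = 3.130 m; N'_5 = 61·cos54.9° − 10·3.130 = 3.8; c'Δl = 36.31; W sinα = 49.9
Σc'Δl = 140.1 kN/m; ΣN' = 267.4 kN/m; ΣW sinα = 213.5 kN/m
Resisting = 140.1 + 267.4·tan23.7° = 140.1 + 117.4 = 257.5 kN/m
FS = 257.5 / 213.5 = 1.206

FS = 1.21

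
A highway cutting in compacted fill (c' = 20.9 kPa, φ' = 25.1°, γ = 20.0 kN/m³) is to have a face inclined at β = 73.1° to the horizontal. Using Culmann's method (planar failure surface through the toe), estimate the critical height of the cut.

Culmann's analysis gives the critical failure plane at α_cr = (β + φ')/2 = (73.1 + 25.1)/2 = 49.1°, and the critical height
H_c = (4c'/γ) · sinβ cosφ' / [1 − cos(β − φ')]
    = (4·20.9/20.0) · sin73.1°·cos25.1° / [1 − cos(48.0°)]
    = 4.180 · 0.9568·0.9056 / [1 − 0.6691]
    = 4.180 · 0.8665 / 0.3309
    = 10.95 m

H_c = 10.95 m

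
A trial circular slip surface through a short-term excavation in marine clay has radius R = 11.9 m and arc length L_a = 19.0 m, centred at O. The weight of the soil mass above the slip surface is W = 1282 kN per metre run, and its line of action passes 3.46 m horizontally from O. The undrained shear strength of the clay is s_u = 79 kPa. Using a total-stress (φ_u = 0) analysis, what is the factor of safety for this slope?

Taking moments about the centre O, the resisting moment is provided by the undrained shear strength acting along the arc:
M_R = s_u·L_a·R = 79·19.00·11.9 = 17861.9 kN·m/m
M_D = W·d = 1282·3.46 = 4435.7 kN·m/m
FS = M_R / M_D = 17861.9 / 4435.7 = 4.027

FS = 4.03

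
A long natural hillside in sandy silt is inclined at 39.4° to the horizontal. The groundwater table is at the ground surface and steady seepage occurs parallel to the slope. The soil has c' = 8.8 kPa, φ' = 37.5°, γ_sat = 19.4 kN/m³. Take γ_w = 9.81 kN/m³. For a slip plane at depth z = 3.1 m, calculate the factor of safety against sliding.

FS = 0.76

With seepage parallel to the slope and the water table at the surface, the effective normal stress on the slip plane uses the buoyant unit weight γ' = γ_sat − γ_w while the driving shear stress uses γ_sat:
FS = [c' + γ' z cos²β tanφ'] / [γ_sat z sinβ cosβ]
γ' = 19.4 − 9.81 = 9.59 kN/m³
Numerator = 8.8 + 9.59·3.1·cos²39.4°·tan37.5° = 8.8 + 9.59·3.1·0.5971·0.7673 = 22.421 kPa
Denominator = 19.4·3.1·sin39.4°·cos39.4° = 19.4·3.1·0.6347·0.7727 = 29.497 kPa
FS = 22.421 / 29.497 = 0.760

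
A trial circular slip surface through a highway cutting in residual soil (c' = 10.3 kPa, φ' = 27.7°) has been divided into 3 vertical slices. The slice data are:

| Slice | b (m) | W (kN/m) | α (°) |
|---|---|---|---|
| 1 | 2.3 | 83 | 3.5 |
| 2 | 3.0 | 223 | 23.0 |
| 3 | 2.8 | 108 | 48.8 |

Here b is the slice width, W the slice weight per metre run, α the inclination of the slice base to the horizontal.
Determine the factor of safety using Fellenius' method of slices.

FS = 1.67

Ordinary method of slices: FS = Σ[c'·Δl_i + (W_i cosα_i)·tanφ'] / Σ W_i sinα_i, with Δl_i = b_i / cosα_i.
Slice 1: Δl = 2.3/cos3.5° = 2.304 m; N'_1 = 83·cos3.5° = 82.8; c'Δl = 23.73; W sinα = 5.1
Slice 2: Δl = 3.0/cos23.0° = 3.259 m; N'_2 = 223·cos23.0° = 205.3; c'Δl = 33.57; W sinα = 87.1
Slice 3: Δl = 2.8/cos48.8° = 4.251 m; N'_3 = 108·cos48.8° = 71.1; c'Δl = 43.78; W sinα = 81.3
Σc'Δl = 101.1 kN/m; ΣN' = 359.3 kN/m; ΣW sinα = 173.5 kN/m
Resisting = 101.1 + 359.3·tan27.7° = 101.1 + 188.6 = 289.7 kN/m
FS = 289.7 / 173.5 = 1.670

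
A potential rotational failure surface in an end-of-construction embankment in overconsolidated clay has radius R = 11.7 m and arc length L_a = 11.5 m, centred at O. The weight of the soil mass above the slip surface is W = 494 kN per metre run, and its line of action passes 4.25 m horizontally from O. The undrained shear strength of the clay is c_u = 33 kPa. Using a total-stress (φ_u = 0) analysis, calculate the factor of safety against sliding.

FS = 2.11

Taking moments about the centre O, the resisting moment is provided by the undrained shear strength acting along the arc:
M_R = c_u·L_a·R = 33·11.50·11.7 = 4440.1 kN·m/m
M_D = W·d = 494·4.25 = 2099.5 kN·m/m
FS = M_R / M_D = 4440.1 / 2099.5 = 2.115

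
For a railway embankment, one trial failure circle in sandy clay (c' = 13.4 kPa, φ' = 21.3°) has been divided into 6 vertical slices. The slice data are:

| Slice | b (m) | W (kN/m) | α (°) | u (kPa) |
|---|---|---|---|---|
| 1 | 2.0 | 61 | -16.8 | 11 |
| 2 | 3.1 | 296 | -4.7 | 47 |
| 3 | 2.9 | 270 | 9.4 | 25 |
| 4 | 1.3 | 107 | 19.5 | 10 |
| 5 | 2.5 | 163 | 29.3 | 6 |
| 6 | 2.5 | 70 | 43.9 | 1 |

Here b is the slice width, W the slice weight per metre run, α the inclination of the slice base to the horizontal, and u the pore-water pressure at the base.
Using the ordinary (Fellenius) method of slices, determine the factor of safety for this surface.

Ordinary method of slices: FS = Σ[c'·Δl_i + (W_i cosα_i − u_i·Δl_i)·tanφ'] / Σ W_i sinα_i, with Δl_i = b_i / cosα_i.
Slice 1: Δl = 2.0/cos(-16.8°) = 2.089 m; N'_1 = 61·cos(-16.8°) − 11·2.089 = 35.4; c'Δl = 27.99; W sinα = -17.6
Slice 2: Δl = 3.1/cos(-4.7°) = 3.110 m; N'_2 = 296·cos(-4.7°) − 47·3.110 = 148.8; c'Δl = 41.68; W sinα = -24.3
Slice 3: Δl = 2.9/cos9.4° = 2.939 m; N'_3 = 270·cos9.4° − 25·2.939 = 192.9; c'Δl = 39.39; W sinα = 44.1
Slice 4: Δl = 1.3/cos19.5° = 1.379 m; N'_4 = 107·cos19.5° − 10·1.379 = 87.1; c'Δl = 18.48; W sinα = 35.7
Slice 5: Δl = 2.5/cos29.3° = 2.867 m; N'_5 = 163·cos29.3° − 6·2.867 = 124.9; c'Δl = 38.41; W sinα = 79.8
Slice 6: Δl = 2.5/cos43.9° = 3.470 m; N'_6 = 70·cos43.9° − 1·3.470 = 47.0; c'Δl = 46.49; W sinα = 48.5
Σc'Δl = 212.5 kN/m; ΣN' = 636.1 kN/m; ΣW sinα = 166.2 kN/m
Resisting = 212.5 + 636.1·tan21.3° = 212.5 + 248.0 = 460.5 kN/m
FS = 460.5 / 166.2 = 2.770

FS = 2.77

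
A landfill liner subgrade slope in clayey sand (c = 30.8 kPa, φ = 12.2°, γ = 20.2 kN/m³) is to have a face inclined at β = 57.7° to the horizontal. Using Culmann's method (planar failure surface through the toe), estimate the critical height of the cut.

Culmann's analysis gives the critical failure plane at α_cr = (β + φ)/2 = (57.7 + 12.2)/2 = 35.0°, and the critical height
H_c = (4c/γ) · sinβ cosφ / [1 − cos(β − φ)]
    = (4·30.8/20.2) · sin57.7°·cos12.2° / [1 − cos(45.5°)]
    = 6.099 · 0.8453·0.9774 / [1 − 0.7009]
    = 6.099 · 0.8262 / 0.2991
    = 16.85 m

H_c = 16.85 m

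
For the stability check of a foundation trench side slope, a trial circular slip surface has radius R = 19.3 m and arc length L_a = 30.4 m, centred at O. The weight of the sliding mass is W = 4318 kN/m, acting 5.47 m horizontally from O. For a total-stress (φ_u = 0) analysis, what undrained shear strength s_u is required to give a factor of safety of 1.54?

FS = s_u·L_a·R / (W·d), so s_u = FS·W·d / (L_a·R).
s_u = 1.54·4318·5.47 / (30.40·19.3) = 36374.0 / 586.72 = 62.00 kPa

s_u = 62.0 kPa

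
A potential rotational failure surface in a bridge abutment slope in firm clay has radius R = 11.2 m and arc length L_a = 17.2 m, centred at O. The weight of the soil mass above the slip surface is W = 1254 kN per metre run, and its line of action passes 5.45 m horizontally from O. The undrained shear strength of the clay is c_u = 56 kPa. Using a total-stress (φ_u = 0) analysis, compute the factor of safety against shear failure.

FS = 1.58

Taking moments about the centre O, the resisting moment is provided by the undrained shear strength acting along the arc:
M_R = c_u·L_a·R = 56·17.20·11.2 = 10787.8 kN·m/m
M_D = W·d = 1254·5.45 = 6834.3 kN·m/m
FS = M_R / M_D = 10787.8 / 6834.3 = 1.578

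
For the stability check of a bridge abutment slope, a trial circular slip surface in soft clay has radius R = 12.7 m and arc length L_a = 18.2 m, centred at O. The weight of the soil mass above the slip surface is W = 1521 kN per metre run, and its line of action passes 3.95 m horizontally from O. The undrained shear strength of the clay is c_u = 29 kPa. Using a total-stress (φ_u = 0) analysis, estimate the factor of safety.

FS = 1.12

Taking moments about the centre O, the resisting moment is provided by the undrained shear strength acting along the arc:
M_R = c_u·L_a·R = 29·18.20·12.7 = 6703.1 kN·m/m
M_D = W·d = 1521·3.95 = 6007.9 kN·m/m
FS = M_R / M_D = 6703.1 / 6007.9 = 1.116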